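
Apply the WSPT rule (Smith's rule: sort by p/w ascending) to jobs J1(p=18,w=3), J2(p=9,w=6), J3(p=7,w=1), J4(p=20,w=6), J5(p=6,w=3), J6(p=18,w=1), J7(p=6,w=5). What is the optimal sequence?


WSPT (Smith's rule): sort by p/w ascending
  J7: p/w = 6/5 = 1.200
  J2: p/w = 9/6 = 1.500
  J5: p/w = 6/3 = 2.000
  J4: p/w = 20/6 = 3.333
  J1: p/w = 18/3 = 6.000
  J3: p/w = 7/1 = 7.000
  J6: p/w = 18/1 = 18.000
Order: J7 → J2 → J5 → J4 → J1 → J3 → J6


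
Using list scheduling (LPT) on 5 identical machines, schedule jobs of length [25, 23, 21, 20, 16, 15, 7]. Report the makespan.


Jobs (LPT sorted): [25, 23, 21, 20, 16, 15, 7]
Machines: 5
  J=25 → Machine 1 (load: 0+25=25)
  J=23 → Machine 2 (load: 0+23=23)
  J=21 → Machine 3 (load: 0+21=21)
  J=20 → Machine 4 (load: 0+20=20)
  J=16 → Machine 5 (load: 0+16=16)
  J=15 → Machine 5 (load: 16+15=31)
  J=7 → Machine 4 (load: 20+7=27)
Machine loads: [25, 23, 21, 27, 31]
Makespan = max = 31 time units


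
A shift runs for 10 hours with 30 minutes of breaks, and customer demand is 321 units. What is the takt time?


Available = 10×60 - 30 = 570 min
Takt time = 570 / 321
= 1.78 min/unit


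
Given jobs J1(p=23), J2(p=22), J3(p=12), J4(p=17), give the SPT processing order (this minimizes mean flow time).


SPT: sort by shortest processing time
  J3: p=12
  J4: p=17
  J2: p=22
  J1: p=23
Order: J3 → J4 → J2 → J1


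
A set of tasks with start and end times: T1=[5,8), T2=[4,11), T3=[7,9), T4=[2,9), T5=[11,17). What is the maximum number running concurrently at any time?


Check each time point for overlaps:
  t=7: 4 tasks active (T1, T2, T3, T4)
Max concurrent = 4


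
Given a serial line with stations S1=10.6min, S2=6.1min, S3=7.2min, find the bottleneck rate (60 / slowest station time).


Bottleneck = longest station time
Station times: [10.6, 6.1, 7.2]
Max = 10.6 min
Rate = 60 / 10.6
= 5.66 units/hour (bottleneck: 10.6min)


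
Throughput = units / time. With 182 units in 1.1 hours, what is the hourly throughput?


Throughput = units / time
= 182 / 1.1
= 165.5 units/hour


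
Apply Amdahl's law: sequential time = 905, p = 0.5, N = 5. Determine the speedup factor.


Amdahl's law: T_p = T × ((1-p) + p/N)
= 905 × ((1-0.5) + 0.5/5)
= 905 × (0.50 + 0.1000)
= 905 × 0.6000
= 543.00
Speedup = 905/543.00
= 1.67×


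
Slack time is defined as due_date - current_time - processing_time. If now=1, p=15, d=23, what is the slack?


Slack = due - current_time - processing
= 23 - 1 - 15
= 7


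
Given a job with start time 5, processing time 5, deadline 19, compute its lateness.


Completion = 5 + 5 = 10
Lateness = C - d = 10 - 19
= -9


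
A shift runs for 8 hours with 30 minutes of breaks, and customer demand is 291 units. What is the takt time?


Available = 8×60 - 30 = 450 min
Takt time = 450 / 291
= 1.55 min/unit


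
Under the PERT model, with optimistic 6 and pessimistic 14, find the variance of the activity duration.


σ² = ((p - o) / 6)² = (p - o)² / 36
= (14 - 6)² / 36
= 8² / 36
= 64 / 36
= 1.7778


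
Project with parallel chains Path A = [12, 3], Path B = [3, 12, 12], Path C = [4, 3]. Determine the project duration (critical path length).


Path A: 12 + 3 = 15
Path B: 3 + 12 + 12 = 27
Path C: 4 + 3 = 7
Critical path = longest = max(15, 27, 7)
= 27 (Path B)


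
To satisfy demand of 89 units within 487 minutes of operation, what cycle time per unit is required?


Cycle time = available time / demand
= 487 / 89
= 5.47 min/unit


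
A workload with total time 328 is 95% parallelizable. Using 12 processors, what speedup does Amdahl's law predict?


Amdahl's law: T_p = T × ((1-p) + p/N)
= 328 × ((1-0.95) + 0.95/12)
= 328 × (0.05 + 0.0792)
= 328 × 0.1292
= 42.37
Speedup = 328/42.37
= 7.74×


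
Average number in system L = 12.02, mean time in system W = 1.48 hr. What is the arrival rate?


Little's law: L = λW → λ = L / W
= 12.02 / 1.48
= 8.12 per hour


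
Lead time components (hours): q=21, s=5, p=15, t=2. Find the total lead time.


Lead time = queue + setup + processing + transit
= 21 + 5 + 15 + 2
= 43 hours


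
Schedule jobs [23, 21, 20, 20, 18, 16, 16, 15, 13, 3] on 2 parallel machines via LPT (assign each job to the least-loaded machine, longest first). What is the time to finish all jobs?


Jobs (LPT sorted): [23, 21, 20, 20, 18, 16, 16, 15, 13, 3]
Machines: 2
  J=23 → Machine 1 (load: 0+23=23)
  J=21 → Machine 2 (load: 0+21=21)
  J=20 → Machine 2 (load: 21+20=41)
  J=20 → Machine 1 (load: 23+20=43)
  J=18 → Machine 2 (load: 41+18=59)
  J=16 → Machine 1 (load: 43+16=59)
  J=16 → Machine 1 (load: 59+16=75)
  J=15 → Machine 2 (load: 59+15=74)
  J=13 → Machine 2 (load: 74+13=87)
  J=3 → Machine 1 (load: 75+3=78)
Machine loads: [78, 87]
Makespan = max = 87 time units


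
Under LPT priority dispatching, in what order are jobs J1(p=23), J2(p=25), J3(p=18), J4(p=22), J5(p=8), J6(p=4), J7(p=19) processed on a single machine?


LPT: sort by longest processing time first
  J2: p=25
  J1: p=23
  J4: p=22
  J7: p=19
  J3: p=18
  J5: p=8
  J6: p=4
Order: J2 → J1 → J4 → J7 → J3 → J5 → J6


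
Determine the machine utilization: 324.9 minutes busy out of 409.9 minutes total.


Utilization = busy / total × 100
= 324.9 / 409.9 × 100
= 79.3%


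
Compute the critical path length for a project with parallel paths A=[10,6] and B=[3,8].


Path A: 10 + 6 = 16
Path B: 3 + 8 = 11
Critical path = longest = max(16, 11)
= 16 (Path A)


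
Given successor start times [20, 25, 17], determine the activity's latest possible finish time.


LF = min of all successor start times
Successors start at: [20, 25, 17]
LF = min(20, 25, 17)
= 17


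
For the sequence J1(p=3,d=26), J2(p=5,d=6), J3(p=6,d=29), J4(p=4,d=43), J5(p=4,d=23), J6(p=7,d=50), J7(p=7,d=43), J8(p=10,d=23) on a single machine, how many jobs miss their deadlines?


Completion vs due date:
  J1: C=3, d=26 → on time
  J2: C=8, d=6 → TARDY
  J3: C=14, d=29 → on time
  J4: C=18, d=43 → on time
  J5: C=22, d=23 → on time
  J6: C=29, d=50 → on time
  J7: C=36, d=43 → on time
  J8: C=46, d=23 → TARDY
Tardy jobs: J2, J8
Count = 2


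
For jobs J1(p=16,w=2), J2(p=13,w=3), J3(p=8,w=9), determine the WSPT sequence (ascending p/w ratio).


WSPT (Smith's rule): sort by p/w ascending
  J3: p/w = 8/9 = 0.889
  J2: p/w = 13/3 = 4.333
  J1: p/w = 16/2 = 8.000
Order: J3 → J2 → J1


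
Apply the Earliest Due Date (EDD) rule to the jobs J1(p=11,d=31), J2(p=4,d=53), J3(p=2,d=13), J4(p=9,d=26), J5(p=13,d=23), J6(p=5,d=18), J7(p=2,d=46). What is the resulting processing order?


EDD: sort by earliest due date
  J3: d=13, p=2
  J6: d=18, p=5
  J5: d=23, p=13
  J4: d=26, p=9
  J1: d=31, p=11
  J7: d=46, p=2
  J2: d=53, p=4
Order: J3 → J6 → J5 → J4 → J1 → J7 → J2


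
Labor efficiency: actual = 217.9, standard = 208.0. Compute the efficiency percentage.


Efficiency = (actual / standard) × 100
= (217.9 / 208.0) × 100
= 104.8%


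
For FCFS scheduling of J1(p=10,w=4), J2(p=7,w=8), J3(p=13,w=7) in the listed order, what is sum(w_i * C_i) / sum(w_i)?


Completion times:
  J1: C=10, w×C=4×10=40
  J2: C=17, w×C=8×17=136
  J3: C=30, w×C=7×30=210
Sum w×C = 386
Sum w = 19
Weighted avg = 386/19
= 20.32


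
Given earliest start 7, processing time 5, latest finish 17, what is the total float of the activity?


EF = ES + duration = 7 + 5 = 12
LS = LF - duration = 17 - 5 = 12
Total Float = LF - EF = 17 - 12
(or LS - ES = 12 - 7)
= 5


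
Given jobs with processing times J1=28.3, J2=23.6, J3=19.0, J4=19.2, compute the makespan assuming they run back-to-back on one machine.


Sequential makespan: sum all processing times
= 28.3 + 23.6 + 19.0 + 19.2
= 90.1 time units


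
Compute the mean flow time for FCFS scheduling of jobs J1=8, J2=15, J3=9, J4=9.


Completion times:
  J1: completes at 8
  J2: completes at 23
  J3: completes at 32
  J4: completes at 41
Sum = 104
Average = 104/4
= 26.00


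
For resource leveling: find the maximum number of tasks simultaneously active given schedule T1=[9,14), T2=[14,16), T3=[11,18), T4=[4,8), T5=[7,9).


Check each time point for overlaps:
  t=7: 2 tasks active (T4, T5)
Max concurrent = 2


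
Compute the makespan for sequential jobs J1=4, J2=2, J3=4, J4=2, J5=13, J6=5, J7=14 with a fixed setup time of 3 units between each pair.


Makespan = Σ processing + (n-1) × setup
= (4 + 2 + 4 + 2 + 13 + 5 + 14) + (7-1)×3
= 44 + 18
= 62 time units


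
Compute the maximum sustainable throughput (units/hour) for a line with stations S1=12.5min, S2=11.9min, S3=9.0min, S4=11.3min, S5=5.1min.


Bottleneck = longest station time
Station times: [12.5, 11.9, 9.0, 11.3, 5.1]
Max = 12.5 min
Rate = 60 / 12.5
= 4.80 units/hour (bottleneck: 12.5min)


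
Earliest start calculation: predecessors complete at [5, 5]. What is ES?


ES = max of all predecessor completion times
Predecessors: [5, 5]
ES = max(5, 5)
= 5


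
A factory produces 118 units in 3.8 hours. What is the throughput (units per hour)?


Throughput = units / time
= 118 / 3.8
= 31.1 units/hour


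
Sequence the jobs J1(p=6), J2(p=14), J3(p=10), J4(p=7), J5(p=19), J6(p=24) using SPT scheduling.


SPT: sort by shortest processing time
  J1: p=6
  J4: p=7
  J3: p=10
  J2: p=14
  J5: p=19
  J6: p=24
Order: J1 → J4 → J3 → J2 → J5 → J6


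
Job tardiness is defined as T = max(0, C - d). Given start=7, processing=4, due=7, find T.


Completion = start + processing = 7 + 4 = 11
Tardiness = max(0, C - d) = max(0, 11 - 7)
= max(0, 4)
= 4


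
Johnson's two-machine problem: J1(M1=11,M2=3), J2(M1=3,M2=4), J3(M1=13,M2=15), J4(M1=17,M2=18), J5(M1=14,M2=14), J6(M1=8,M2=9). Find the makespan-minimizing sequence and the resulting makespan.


Johnson's rule:
Group 1 (M1≤M2, sort by M1): ['J2', 'J6', 'J3', 'J5', 'J4']
Group 2 (M1>M2, sort desc M2): ['J1']
Sequence: J2 → J6 → J3 → J5 → J4 → J1
Makespan calculation:
  J2: M1 done=3, M2 done=7
  J6: M1 done=11, M2 done=20
  J3: M1 done=24, M2 done=39
  J5: M1 done=38, M2 done=53
  J4: M1 done=55, M2 done=73
  J1: M1 done=66, M2 done=76
= Sequence: J2 → J6 → J3 → J5 → J4 → J1, Makespan: 76


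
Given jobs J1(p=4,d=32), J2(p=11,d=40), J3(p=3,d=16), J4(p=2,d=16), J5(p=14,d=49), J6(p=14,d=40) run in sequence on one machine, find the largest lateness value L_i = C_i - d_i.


Lateness per job (L = C - d):
  J1: C=4, d=32, L=-28
  J2: C=15, d=40, L=-25
  J3: C=18, d=16, L=2
  J4: C=20, d=16, L=4
  J5: C=34, d=49, L=-15
  J6: C=48, d=40, L=8
Lmax = max(-28, -25, 2, 4, -15, 8)
= 8


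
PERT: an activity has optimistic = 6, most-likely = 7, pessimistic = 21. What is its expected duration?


te = (o + 4m + p) / 6
= (6 + 4×7 + 21) / 6
= (6 + 28 + 21) / 6
= 55 / 6
= 9.17


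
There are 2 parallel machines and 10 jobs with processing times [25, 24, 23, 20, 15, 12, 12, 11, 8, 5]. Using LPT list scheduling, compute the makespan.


Jobs (LPT sorted): [25, 24, 23, 20, 15, 12, 12, 11, 8, 5]
Machines: 2
  J=25 → Machine 1 (load: 0+25=25)
  J=24 → Machine 2 (load: 0+24=24)
  J=23 → Machine 2 (load: 24+23=47)
  J=20 → Machine 1 (load: 25+20=45)
  J=15 → Machine 1 (load: 45+15=60)
  J=12 → Machine 2 (load: 47+12=59)
  J=12 → Machine 2 (load: 59+12=71)
  J=11 → Machine 1 (load: 60+11=71)
  J=8 → Machine 1 (load: 71+8=79)
  J=5 → Machine 2 (load: 71+5=76)
Machine loads: [79, 76]
Makespan = max = 79 time units


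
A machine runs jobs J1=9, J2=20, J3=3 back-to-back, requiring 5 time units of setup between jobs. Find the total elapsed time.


Makespan = Σ processing + (n-1) × setup
= (9 + 20 + 3) + (3-1)×5
= 32 + 10
= 42 time units


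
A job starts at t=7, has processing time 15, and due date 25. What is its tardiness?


Completion = start + processing = 7 + 15 = 22
Tardiness = max(0, C - d) = max(0, 22 - 25)
= max(0, -3)
= 0


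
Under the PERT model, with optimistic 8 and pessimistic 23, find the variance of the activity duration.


σ² = ((p - o) / 6)² = (p - o)² / 36
= (23 - 8)² / 36
= 15² / 36
= 225 / 36
= 6.2500


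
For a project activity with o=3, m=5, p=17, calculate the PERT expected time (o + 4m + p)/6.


te = (o + 4m + p) / 6
= (3 + 4×5 + 17) / 6
= (3 + 20 + 17) / 6
= 40 / 6
= 6.67


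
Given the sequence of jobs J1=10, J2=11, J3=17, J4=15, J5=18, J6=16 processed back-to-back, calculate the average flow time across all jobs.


Completion times:
  J1: completes at 10
  J2: completes at 21
  J3: completes at 38
  J4: completes at 53
  J5: completes at 71
  J6: completes at 87
Sum = 280
Average = 280/6
= 46.67


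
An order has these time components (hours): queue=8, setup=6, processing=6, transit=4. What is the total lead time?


Lead time = queue + setup + processing + transit
= 8 + 6 + 6 + 4
= 24 hours


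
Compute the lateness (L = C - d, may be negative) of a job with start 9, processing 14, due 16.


Completion = 9 + 14 = 23
Lateness = C - d = 23 - 16
= 7


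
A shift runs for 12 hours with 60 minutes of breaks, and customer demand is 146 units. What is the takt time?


Available = 12×60 - 60 = 660 min
Takt time = 660 / 146
= 4.52 min/unit


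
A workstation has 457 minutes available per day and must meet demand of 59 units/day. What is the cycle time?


Cycle time = available time / demand
= 457 / 59
= 7.75 min/unit


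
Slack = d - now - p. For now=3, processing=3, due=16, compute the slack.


Slack = due - current_time - processing
= 16 - 3 - 3
= 10


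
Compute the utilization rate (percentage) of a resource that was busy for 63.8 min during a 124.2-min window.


Utilization = busy / total × 100
= 63.8 / 124.2 × 100
= 51.4%


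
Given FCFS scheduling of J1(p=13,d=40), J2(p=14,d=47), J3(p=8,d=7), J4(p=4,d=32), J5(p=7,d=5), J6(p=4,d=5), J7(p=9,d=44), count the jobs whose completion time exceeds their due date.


Completion vs due date:
  J1: C=13, d=40 → on time
  J2: C=27, d=47 → on time
  J3: C=35, d=7 → TARDY
  J4: C=39, d=32 → TARDY
  J5: C=46, d=5 → TARDY
  J6: C=50, d=5 → TARDY
  J7: C=59, d=44 → TARDY
Tardy jobs: J3, J4, J5, J6, J7
Count = 5


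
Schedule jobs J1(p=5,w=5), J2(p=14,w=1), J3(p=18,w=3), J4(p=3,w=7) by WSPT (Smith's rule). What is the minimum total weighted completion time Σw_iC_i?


WSPT order (by p/w): J4 → J1 → J3 → J2
  J4: C=3, w·C=7×3=21
  J1: C=8, w·C=5×8=40
  J3: C=26, w·C=3×26=78
  J2: C=40, w·C=1×40=40
Σ w·C = 179
= 179


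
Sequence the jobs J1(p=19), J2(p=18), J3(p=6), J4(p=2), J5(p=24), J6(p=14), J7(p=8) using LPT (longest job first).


LPT: sort by longest processing time first
  J5: p=24
  J1: p=19
  J2: p=18
  J6: p=14
  J7: p=8
  J3: p=6
  J4: p=2
Order: J5 → J1 → J2 → J6 → J7 → J3 → J4


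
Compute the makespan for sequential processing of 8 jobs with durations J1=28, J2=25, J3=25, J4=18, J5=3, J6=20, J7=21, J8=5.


Sequential makespan: sum all processing times
= 28 + 25 + 25 + 18 + 3 + 20 + 21 + 5
= 145 time units


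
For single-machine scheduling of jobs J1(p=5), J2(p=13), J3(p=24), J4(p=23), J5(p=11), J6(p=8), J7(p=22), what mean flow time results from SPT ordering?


SPT order: J1 → J6 → J5 → J2 → J7 → J4 → J3
Completion times:
  J1: C=5
  J6: C=13
  J5: C=24
  J2: C=37
  J7: C=59
  J4: C=82
  J3: C=106
Sum = 326, n = 7
Mean flow = 326/7
= 46.57


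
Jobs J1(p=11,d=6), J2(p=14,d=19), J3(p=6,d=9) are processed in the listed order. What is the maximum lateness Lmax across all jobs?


Lateness per job (L = C - d):
  J1: C=11, d=6, L=5
  J2: C=25, d=19, L=6
  J3: C=31, d=9, L=22
Lmax = max(5, 6, 22)
= 22


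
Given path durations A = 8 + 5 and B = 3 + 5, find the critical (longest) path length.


Path A: 8 + 5 = 13
Path B: 3 + 5 = 8
Critical path = longest = max(13, 8)
= 13 (Path A)


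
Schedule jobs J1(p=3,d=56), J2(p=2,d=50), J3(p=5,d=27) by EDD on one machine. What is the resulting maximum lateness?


EDD order: J3 → J2 → J1
Completion and lateness:
  J3: C=5, d=27, L=5-27=-22
  J2: C=7, d=50, L=7-50=-43
  J1: C=10, d=56, L=10-56=-46
Lmax = max(-22, -43, -46)
= -22


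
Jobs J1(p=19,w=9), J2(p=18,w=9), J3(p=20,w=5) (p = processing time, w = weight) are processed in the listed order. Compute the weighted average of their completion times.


Completion times:
  J1: C=19, w×C=9×19=171
  J2: C=37, w×C=9×37=333
  J3: C=57, w×C=5×57=285
Sum w×C = 789
Sum w = 23
Weighted avg = 789/23
= 34.30


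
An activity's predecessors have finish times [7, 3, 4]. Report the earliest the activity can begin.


ES = max of all predecessor completion times
Predecessors: [7, 3, 4]
ES = max(7, 3, 4)
= 7


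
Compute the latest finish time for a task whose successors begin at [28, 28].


LF = min of all successor start times
Successors start at: [28, 28]
LF = min(28, 28)
= 28


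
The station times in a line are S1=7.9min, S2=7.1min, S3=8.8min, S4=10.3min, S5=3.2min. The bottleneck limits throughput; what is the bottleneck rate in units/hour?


Bottleneck = longest station time
Station times: [7.9, 7.1, 8.8, 10.3, 3.2]
Max = 10.3 min
Rate = 60 / 10.3
= 5.83 units/hour (bottleneck: 10.3min)


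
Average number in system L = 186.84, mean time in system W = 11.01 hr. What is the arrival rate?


Little's law: L = λW → λ = L / W
= 186.84 / 11.01
= 16.97 per hour


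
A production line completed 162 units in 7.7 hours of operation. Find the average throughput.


Throughput = units / time
= 162 / 7.7
= 21.0 units/hour


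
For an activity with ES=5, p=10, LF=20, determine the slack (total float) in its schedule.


EF = ES + duration = 5 + 10 = 15
LS = LF - duration = 20 - 10 = 10
Total Float = LF - EF = 20 - 15
(or LS - ES = 10 - 5)
= 5


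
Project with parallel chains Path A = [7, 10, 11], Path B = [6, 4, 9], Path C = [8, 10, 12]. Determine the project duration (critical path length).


Path A: 7 + 10 + 11 = 28
Path B: 6 + 4 + 9 = 19
Path C: 8 + 10 + 12 = 30
Critical path = longest = max(28, 19, 30)
= 30 (Path C)


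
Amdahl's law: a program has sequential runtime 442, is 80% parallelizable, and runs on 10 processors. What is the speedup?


Amdahl's law: T_p = T × ((1-p) + p/N)
= 442 × ((1-0.8) + 0.8/10)
= 442 × (0.20 + 0.0800)
= 442 × 0.2800
= 123.76
Speedup = 442/123.76
= 3.57×


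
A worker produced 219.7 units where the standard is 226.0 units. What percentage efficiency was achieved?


Efficiency = (actual / standard) × 100
= (219.7 / 226.0) × 100
= 97.2%


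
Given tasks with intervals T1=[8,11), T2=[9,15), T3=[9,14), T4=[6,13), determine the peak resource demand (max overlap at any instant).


Check each time point for overlaps:
  t=9: 4 tasks active (T1, T2, T3, T4)
Max concurrent = 4


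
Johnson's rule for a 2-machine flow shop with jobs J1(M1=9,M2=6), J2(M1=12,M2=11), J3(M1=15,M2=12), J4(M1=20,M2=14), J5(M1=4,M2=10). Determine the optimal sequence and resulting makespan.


Johnson's rule:
Group 1 (M1≤M2, sort by M1): ['J5']
Group 2 (M1>M2, sort desc M2): ['J4', 'J3', 'J2', 'J1']
Sequence: J5 → J4 → J3 → J2 → J1
Makespan calculation:
  J5: M1 done=4, M2 done=14
  J4: M1 done=24, M2 done=38
  J3: M1 done=39, M2 done=51
  J2: M1 done=51, M2 done=62
  J1: M1 done=60, M2 done=68
= Sequence: J5 → J4 → J3 → J2 → J1, Makespan: 68


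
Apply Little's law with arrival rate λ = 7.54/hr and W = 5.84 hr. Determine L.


Little's law: L = λ × W
= 7.54 × 5.84
= 44.03


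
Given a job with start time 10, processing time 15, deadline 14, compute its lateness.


Completion = 10 + 15 = 25
Lateness = C - d = 25 - 14
= 11


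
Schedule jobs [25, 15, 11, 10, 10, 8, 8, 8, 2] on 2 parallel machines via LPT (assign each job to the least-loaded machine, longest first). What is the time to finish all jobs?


Jobs (LPT sorted): [25, 15, 11, 10, 10, 8, 8, 8, 2]
Machines: 2
  J=25 → Machine 1 (load: 0+25=25)
  J=15 → Machine 2 (load: 0+15=15)
  J=11 → Machine 2 (load: 15+11=26)
  J=10 → Machine 1 (load: 25+10=35)
  J=10 → Machine 2 (load: 26+10=36)
  J=8 → Machine 1 (load: 35+8=43)
  J=8 → Machine 2 (load: 36+8=44)
  J=8 → Machine 1 (load: 43+8=51)
  J=2 → Machine 2 (load: 44+2=46)
Machine loads: [51, 46]
Makespan = max = 51 time units


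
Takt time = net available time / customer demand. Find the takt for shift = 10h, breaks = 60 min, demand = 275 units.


Available = 10×60 - 60 = 540 min
Takt time = 540 / 275
= 1.96 min/unit


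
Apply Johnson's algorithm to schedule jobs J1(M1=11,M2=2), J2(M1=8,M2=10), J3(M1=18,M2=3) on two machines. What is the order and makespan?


Johnson's rule:
Group 1 (M1≤M2, sort by M1): ['J2']
Group 2 (M1>M2, sort desc M2): ['J3', 'J1']
Sequence: J2 → J3 → J1
Makespan calculation:
  J2: M1 done=8, M2 done=18
  J3: M1 done=26, M2 done=29
  J1: M1 done=37, M2 done=39
= Sequence: J2 → J3 → J1, Makespan: 39


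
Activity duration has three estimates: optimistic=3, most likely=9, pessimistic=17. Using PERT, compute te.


te = (o + 4m + p) / 6
= (3 + 4×9 + 17) / 6
= (3 + 36 + 17) / 6
= 56 / 6
= 9.33


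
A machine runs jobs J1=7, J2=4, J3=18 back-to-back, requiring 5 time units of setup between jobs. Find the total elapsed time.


Makespan = Σ processing + (n-1) × setup
= (7 + 4 + 18) + (3-1)×5
= 29 + 10
= 39 time units


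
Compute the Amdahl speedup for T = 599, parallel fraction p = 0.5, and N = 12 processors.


Amdahl's law: T_p = T × ((1-p) + p/N)
= 599 × ((1-0.5) + 0.5/12)
= 599 × (0.50 + 0.0417)
= 599 × 0.5417
= 324.46
Speedup = 599/324.46
= 1.85×


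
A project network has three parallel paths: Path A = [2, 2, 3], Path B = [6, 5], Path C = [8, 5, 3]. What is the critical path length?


Path A: 2 + 2 + 3 = 7
Path B: 6 + 5 = 11
Path C: 8 + 5 + 3 = 16
Critical path = longest = max(7, 11, 16)
= 16 (Path C)


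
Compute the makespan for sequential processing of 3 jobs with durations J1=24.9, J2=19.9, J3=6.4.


Sequential makespan: sum all processing times
= 24.9 + 19.9 + 6.4
= 51.2 time units


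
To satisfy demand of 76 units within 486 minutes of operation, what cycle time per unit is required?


Cycle time = available time / demand
= 486 / 76
= 6.39 min/unit


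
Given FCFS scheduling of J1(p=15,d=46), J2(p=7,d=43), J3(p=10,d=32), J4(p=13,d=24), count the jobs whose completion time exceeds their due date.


Completion vs due date:
  J1: C=15, d=46 → on time
  J2: C=22, d=43 → on time
  J3: C=32, d=32 → on time
  J4: C=45, d=24 → TARDY
Tardy jobs: J4
Count = 1


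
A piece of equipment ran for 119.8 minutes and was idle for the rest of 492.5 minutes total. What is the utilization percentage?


Utilization = busy / total × 100
= 119.8 / 492.5 × 100
= 24.3%


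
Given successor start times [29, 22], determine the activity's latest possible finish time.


LF = min of all successor start times
Successors start at: [29, 22]
LF = min(29, 22)
= 22


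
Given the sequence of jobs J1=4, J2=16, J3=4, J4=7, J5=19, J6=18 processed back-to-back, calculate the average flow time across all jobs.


Completion times:
  J1: completes at 4
  J2: completes at 20
  J3: completes at 24
  J4: completes at 31
  J5: completes at 50
  J6: completes at 68
Sum = 197
Average = 197/6
= 32.83


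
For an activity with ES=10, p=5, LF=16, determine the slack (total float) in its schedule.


EF = ES + duration = 10 + 5 = 15
LS = LF - duration = 16 - 5 = 11
Total Float = LF - EF = 16 - 15
(or LS - ES = 11 - 10)
= 1


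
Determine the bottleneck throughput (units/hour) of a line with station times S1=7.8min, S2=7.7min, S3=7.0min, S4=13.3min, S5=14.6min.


Bottleneck = longest station time
Station times: [7.8, 7.7, 7.0, 13.3, 14.6]
Max = 14.6 min
Rate = 60 / 14.6
= 4.11 units/hour (bottleneck: 14.6min)


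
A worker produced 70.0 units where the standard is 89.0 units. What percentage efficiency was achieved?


Efficiency = (actual / standard) × 100
= (70.0 / 89.0) × 100
= 78.7%


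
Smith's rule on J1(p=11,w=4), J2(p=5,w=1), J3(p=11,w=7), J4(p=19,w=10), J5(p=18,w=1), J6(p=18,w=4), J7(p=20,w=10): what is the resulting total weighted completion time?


WSPT order (by p/w): J3 → J4 → J7 → J1 → J6 → J2 → J5
  J3: C=11, w·C=7×11=77
  J4: C=30, w·C=10×30=300
  J7: C=50, w·C=10×50=500
  J1: C=61, w·C=4×61=244
  J6: C=79, w·C=4×79=316
  J2: C=84, w·C=1×84=84
  J5: C=102, w·C=1×102=102
Σ w·C = 1623
= 1623


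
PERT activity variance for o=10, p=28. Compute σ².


σ² = ((p - o) / 6)² = (p - o)² / 36
= (28 - 10)² / 36
= 18² / 36
= 324 / 36
= 9.0000


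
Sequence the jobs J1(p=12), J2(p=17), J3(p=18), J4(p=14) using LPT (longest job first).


LPT: sort by longest processing time first
  J3: p=18
  J2: p=17
  J4: p=14
  J1: p=12
Order: J3 → J2 → J4 → J1


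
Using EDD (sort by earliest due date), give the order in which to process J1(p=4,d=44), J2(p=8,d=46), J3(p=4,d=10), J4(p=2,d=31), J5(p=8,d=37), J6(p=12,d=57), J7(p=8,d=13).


EDD: sort by earliest due date
  J3: d=10, p=4
  J7: d=13, p=8
  J4: d=31, p=2
  J5: d=37, p=8
  J1: d=44, p=4
  J2: d=46, p=8
  J6: d=57, p=12
Order: J3 → J7 → J4 → J5 → J1 → J2 → J6


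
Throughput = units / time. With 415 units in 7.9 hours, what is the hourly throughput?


Throughput = units / time
= 415 / 7.9
= 52.5 units/hour


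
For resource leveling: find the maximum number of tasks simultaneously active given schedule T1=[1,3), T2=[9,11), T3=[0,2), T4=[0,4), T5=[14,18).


Check each time point for overlaps:
  t=1: 3 tasks active (T1, T3, T4)
Max concurrent = 3


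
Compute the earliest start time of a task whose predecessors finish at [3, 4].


ES = max of all predecessor completion times
Predecessors: [3, 4]
ES = max(3, 4)
= 4


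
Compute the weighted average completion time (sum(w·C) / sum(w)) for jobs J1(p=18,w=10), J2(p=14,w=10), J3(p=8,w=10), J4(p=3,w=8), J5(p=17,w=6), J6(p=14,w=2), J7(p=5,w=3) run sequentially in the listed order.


Completion times:
  J1: C=18, w×C=10×18=180
  J2: C=32, w×C=10×32=320
  J3: C=40, w×C=10×40=400
  J4: C=43, w×C=8×43=344
  J5: C=60, w×C=6×60=360
  J6: C=74, w×C=2×74=148
  J7: C=79, w×C=3×79=237
Sum w×C = 1989
Sum w = 49
Weighted avg = 1989/49
= 40.59


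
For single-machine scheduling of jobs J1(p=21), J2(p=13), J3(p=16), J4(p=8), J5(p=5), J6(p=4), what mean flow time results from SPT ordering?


SPT order: J6 → J5 → J4 → J2 → J3 → J1
Completion times:
  J6: C=4
  J5: C=9
  J4: C=17
  J2: C=30
  J3: C=46
  J1: C=67
Sum = 173, n = 6
Mean flow = 173/6
= 28.83


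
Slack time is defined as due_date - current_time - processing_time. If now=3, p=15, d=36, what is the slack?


Slack = due - current_time - processing
= 36 - 3 - 15
= 18


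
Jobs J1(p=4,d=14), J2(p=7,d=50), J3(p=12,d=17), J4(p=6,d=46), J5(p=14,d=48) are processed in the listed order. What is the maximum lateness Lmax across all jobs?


Lateness per job (L = C - d):
  J1: C=4, d=14, L=-10
  J2: C=11, d=50, L=-39
  J3: C=23, d=17, L=6
  J4: C=29, d=46, L=-17
  J5: C=43, d=48, L=-5
Lmax = max(-10, -39, 6, -17, -5)
= 6


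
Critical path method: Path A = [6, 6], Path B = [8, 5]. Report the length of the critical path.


Path A: 6 + 6 = 12
Path B: 8 + 5 = 13
Critical path = longest = max(12, 13)
= 13 (Path B)


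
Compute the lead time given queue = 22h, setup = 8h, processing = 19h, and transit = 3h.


Lead time = queue + setup + processing + transit
= 22 + 8 + 19 + 3
= 52 hours


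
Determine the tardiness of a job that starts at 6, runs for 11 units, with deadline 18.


Completion = start + processing = 6 + 11 = 17
Tardiness = max(0, C - d) = max(0, 17 - 18)
= max(0, -1)
= 0


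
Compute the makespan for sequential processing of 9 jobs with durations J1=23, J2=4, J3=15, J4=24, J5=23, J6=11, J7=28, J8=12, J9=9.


Sequential makespan: sum all processing times
= 23 + 4 + 15 + 24 + 23 + 11 + 28 + 12 + 9
= 149 time units


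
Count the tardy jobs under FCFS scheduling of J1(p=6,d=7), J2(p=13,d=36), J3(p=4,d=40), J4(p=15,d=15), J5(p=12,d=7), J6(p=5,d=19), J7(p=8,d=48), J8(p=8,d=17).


Completion vs due date:
  J1: C=6, d=7 → on time
  J2: C=19, d=36 → on time
  J3: C=23, d=40 → on time
  J4: C=38, d=15 → TARDY
  J5: C=50, d=7 → TARDY
  J6: C=55, d=19 → TARDY
  J7: C=63, d=48 → TARDY
  J8: C=71, d=17 → TARDY
Tardy jobs: J4, J5, J6, J7, J8
Count = 5


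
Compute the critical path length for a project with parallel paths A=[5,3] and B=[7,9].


Path A: 5 + 3 = 8
Path B: 7 + 9 = 16
Critical path = longest = max(8, 16)
= 16 (Path B)


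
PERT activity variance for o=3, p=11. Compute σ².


σ² = ((p - o) / 6)² = (p - o)² / 36
= (11 - 3)² / 36
= 8² / 36
= 64 / 36
= 1.7778


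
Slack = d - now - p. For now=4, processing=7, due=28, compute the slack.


Slack = due - current_time - processing
= 28 - 4 - 7
= 17


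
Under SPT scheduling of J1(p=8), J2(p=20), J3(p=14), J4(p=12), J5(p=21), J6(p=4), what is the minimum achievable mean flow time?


SPT order: J6 → J1 → J4 → J3 → J2 → J5
Completion times:
  J6: C=4
  J1: C=12
  J4: C=24
  J3: C=38
  J2: C=58
  J5: C=79
Sum = 215, n = 6
Mean flow = 215/6
= 35.83


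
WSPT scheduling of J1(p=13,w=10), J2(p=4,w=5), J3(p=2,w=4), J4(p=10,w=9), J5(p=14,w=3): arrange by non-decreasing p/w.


WSPT (Smith's rule): sort by p/w ascending
  J3: p/w = 2/4 = 0.500
  J2: p/w = 4/5 = 0.800
  J4: p/w = 10/9 = 1.111
  J1: p/w = 13/10 = 1.300
  J5: p/w = 14/3 = 4.667
Order: J3 → J2 → J4 → J1 → J5


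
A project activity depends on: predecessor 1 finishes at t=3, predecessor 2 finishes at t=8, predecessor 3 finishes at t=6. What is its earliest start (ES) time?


ES = max of all predecessor completion times
Predecessors: [3, 8, 6]
ES = max(3, 8, 6)
= 8


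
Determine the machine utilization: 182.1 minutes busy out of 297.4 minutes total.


Utilization = busy / total × 100
= 182.1 / 297.4 × 100
= 61.2%


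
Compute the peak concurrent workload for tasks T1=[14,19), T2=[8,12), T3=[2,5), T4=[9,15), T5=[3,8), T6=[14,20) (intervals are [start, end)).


Check each time point for overlaps:
  t=14: 3 tasks active (T1, T4, T6)
Max concurrent = 3


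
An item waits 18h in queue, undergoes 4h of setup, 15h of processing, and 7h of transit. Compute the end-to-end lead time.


Lead time = queue + setup + processing + transit
= 18 + 4 + 15 + 7
= 44 hours


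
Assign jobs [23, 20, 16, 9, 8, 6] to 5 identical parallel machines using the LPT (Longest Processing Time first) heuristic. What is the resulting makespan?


Jobs (LPT sorted): [23, 20, 16, 9, 8, 6]
Machines: 5
  J=23 → Machine 1 (load: 0+23=23)
  J=20 → Machine 2 (load: 0+20=20)
  J=16 → Machine 3 (load: 0+16=16)
  J=9 → Machine 4 (load: 0+9=9)
  J=8 → Machine 5 (load: 0+8=8)
  J=6 → Machine 5 (load: 8+6=14)
Machine loads: [23, 20, 16, 9, 14]
Makespan = max = 23 time units


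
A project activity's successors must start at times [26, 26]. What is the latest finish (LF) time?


LF = min of all successor start times
Successors start at: [26, 26]
LF = min(26, 26)
= 26


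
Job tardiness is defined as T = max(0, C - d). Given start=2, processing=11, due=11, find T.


Completion = start + processing = 2 + 11 = 13
Tardiness = max(0, C - d) = max(0, 13 - 11)
= max(0, 2)
= 2


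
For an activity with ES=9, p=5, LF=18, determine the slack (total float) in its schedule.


EF = ES + duration = 9 + 5 = 14
LS = LF - duration = 18 - 5 = 13
Total Float = LF - EF = 18 - 14
(or LS - ES = 13 - 9)
= 4


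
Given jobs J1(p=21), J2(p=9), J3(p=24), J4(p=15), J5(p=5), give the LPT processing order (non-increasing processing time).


LPT: sort by longest processing time first
  J3: p=24
  J1: p=21
  J4: p=15
  J2: p=9
  J5: p=5
Order: J3 → J1 → J4 → J2 → J5


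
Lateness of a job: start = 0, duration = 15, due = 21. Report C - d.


Completion = 0 + 15 = 15
Lateness = C - d = 15 - 21
= -6


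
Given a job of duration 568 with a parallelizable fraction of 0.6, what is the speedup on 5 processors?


Amdahl's law: T_p = T × ((1-p) + p/N)
= 568 × ((1-0.6) + 0.6/5)
= 568 × (0.40 + 0.1200)
= 568 × 0.5200
= 295.36
Speedup = 568/295.36
= 1.92×


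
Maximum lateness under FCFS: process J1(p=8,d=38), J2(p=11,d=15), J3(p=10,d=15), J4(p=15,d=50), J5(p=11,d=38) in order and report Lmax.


Lateness per job (L = C - d):
  J1: C=8, d=38, L=-30
  J2: C=19, d=15, L=4
  J3: C=29, d=15, L=14
  J4: C=44, d=50, L=-6
  J5: C=55, d=38, L=17
Lmax = max(-30, 4, 14, -6, 17)
= 17


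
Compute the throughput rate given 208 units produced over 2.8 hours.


Throughput = units / time
= 208 / 2.8
= 74.3 units/hour


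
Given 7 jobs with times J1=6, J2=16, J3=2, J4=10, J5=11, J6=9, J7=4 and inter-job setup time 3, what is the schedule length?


Makespan = Σ processing + (n-1) × setup
= (6 + 16 + 2 + 10 + 11 + 9 + 4) + (7-1)×3
= 58 + 18
= 76 time units


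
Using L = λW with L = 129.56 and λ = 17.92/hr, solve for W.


Little's law: L = λW → W = L / λ
= 129.56 / 17.92
= 7.23 hours


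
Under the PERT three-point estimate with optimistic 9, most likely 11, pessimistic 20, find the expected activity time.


te = (o + 4m + p) / 6
= (9 + 4×11 + 20) / 6
= (9 + 44 + 20) / 6
= 73 / 6
= 12.17


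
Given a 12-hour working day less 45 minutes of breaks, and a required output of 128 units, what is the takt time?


Available = 12×60 - 45 = 675 min
Takt time = 675 / 128
= 5.27 min/unit


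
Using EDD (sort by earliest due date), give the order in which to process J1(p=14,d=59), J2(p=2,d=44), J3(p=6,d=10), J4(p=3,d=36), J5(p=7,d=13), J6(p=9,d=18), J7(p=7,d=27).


EDD: sort by earliest due date
  J3: d=10, p=6
  J5: d=13, p=7
  J6: d=18, p=9
  J7: d=27, p=7
  J4: d=36, p=3
  J2: d=44, p=2
  J1: d=59, p=14
Order: J3 → J5 → J6 → J7 → J4 → J2 → J1


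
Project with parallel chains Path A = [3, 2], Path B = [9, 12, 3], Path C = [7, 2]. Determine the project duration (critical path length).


Path A: 3 + 2 = 5
Path B: 9 + 12 + 3 = 24
Path C: 7 + 2 = 9
Critical path = longest = max(5, 24, 9)
= 24 (Path B)


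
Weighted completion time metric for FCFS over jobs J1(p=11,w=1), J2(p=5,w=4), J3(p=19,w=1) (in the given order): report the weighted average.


Completion times:
  J1: C=11, w×C=1×11=11
  J2: C=16, w×C=4×16=64
  J3: C=35, w×C=1×35=35
Sum w×C = 110
Sum w = 6
Weighted avg = 110/6
= 18.33


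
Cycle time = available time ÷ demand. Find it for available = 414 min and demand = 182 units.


Cycle time = available time / demand
= 414 / 182
= 2.27 min/unit


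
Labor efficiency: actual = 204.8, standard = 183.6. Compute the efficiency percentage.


Efficiency = (actual / standard) × 100
= (204.8 / 183.6) × 100
= 111.5%


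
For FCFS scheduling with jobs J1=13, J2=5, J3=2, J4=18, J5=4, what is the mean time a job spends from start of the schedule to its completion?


Completion times:
  J1: completes at 13
  J2: completes at 18
  J3: completes at 20
  J4: completes at 38
  J5: completes at 42
Sum = 131
Average = 131/5
= 26.20


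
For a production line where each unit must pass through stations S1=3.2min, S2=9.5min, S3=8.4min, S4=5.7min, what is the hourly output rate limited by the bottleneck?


Bottleneck = longest station time
Station times: [3.2, 9.5, 8.4, 5.7]
Max = 9.5 min
Rate = 60 / 9.5
= 6.32 units/hour (bottleneck: 9.5min)


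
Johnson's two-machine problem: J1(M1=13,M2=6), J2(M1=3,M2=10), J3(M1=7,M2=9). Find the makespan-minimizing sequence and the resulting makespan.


Johnson's rule:
Group 1 (M1≤M2, sort by M1): ['J2', 'J3']
Group 2 (M1>M2, sort desc M2): ['J1']
Sequence: J2 → J3 → J1
Makespan calculation:
  J2: M1 done=3, M2 done=13
  J3: M1 done=10, M2 done=22
  J1: M1 done=23, M2 done=29
= Sequence: J2 → J3 → J1, Makespan: 29


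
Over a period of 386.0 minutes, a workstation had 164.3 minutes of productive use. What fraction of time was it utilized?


Utilization = busy / total × 100
= 164.3 / 386.0 × 100
= 42.6%


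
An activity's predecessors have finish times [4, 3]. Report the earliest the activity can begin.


ES = max of all predecessor completion times
Predecessors: [4, 3]
ES = max(4, 3)
= 4


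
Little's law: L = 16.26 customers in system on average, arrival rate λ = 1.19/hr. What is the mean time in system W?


Little's law: L = λW → W = L / λ
= 16.26 / 1.19
= 13.66 hours


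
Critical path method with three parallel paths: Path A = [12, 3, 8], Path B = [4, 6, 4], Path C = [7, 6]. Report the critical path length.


Path A: 12 + 3 + 8 = 23
Path B: 4 + 6 + 4 = 14
Path C: 7 + 6 = 13
Critical path = longest = max(23, 14, 13)
= 23 (Path A)


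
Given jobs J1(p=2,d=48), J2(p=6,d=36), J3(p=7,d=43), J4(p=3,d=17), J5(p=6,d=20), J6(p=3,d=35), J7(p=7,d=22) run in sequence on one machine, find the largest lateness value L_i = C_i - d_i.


Lateness per job (L = C - d):
  J1: C=2, d=48, L=-46
  J2: C=8, d=36, L=-28
  J3: C=15, d=43, L=-28
  J4: C=18, d=17, L=1
  J5: C=24, d=20, L=4
  J6: C=27, d=35, L=-8
  J7: C=34, d=22, L=12
Lmax = max(-46, -28, -28, 1, 4, -8, 12)
= 12


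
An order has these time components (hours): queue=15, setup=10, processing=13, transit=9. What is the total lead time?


Lead time = queue + setup + processing + transit
= 15 + 10 + 13 + 9
= 47 hours


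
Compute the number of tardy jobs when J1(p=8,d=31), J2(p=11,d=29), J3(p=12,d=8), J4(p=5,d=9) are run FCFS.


Completion vs due date:
  J1: C=8, d=31 → on time
  J2: C=19, d=29 → on time
  J3: C=31, d=8 → TARDY
  J4: C=36, d=9 → TARDY
Tardy jobs: J3, J4
Count = 2


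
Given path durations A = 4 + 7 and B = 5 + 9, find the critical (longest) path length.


Path A: 4 + 7 = 11
Path B: 5 + 9 = 14
Critical path = longest = max(11, 14)
= 14 (Path B)


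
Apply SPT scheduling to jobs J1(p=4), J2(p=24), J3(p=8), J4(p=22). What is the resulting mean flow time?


SPT order: J1 → J3 → J4 → J2
Completion times:
  J1: C=4
  J3: C=12
  J4: C=34
  J2: C=58
Sum = 108, n = 4
Mean flow = 108/4
= 27.00


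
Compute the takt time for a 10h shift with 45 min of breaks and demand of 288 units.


Available = 10×60 - 45 = 555 min
Takt time = 555 / 288
= 1.93 min/unit


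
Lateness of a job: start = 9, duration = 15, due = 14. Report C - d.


Completion = 9 + 15 = 24
Lateness = C - d = 24 - 14
= 10


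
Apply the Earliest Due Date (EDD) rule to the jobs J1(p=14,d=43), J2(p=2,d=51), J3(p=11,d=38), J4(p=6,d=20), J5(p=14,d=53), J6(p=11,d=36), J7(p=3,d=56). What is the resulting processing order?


EDD: sort by earliest due date
  J4: d=20, p=6
  J6: d=36, p=11
  J3: d=38, p=11
  J1: d=43, p=14
  J2: d=51, p=2
  J5: d=53, p=14
  J7: d=56, p=3
Order: J4 → J6 → J3 → J1 → J2 → J5 → J7


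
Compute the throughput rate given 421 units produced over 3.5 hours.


Throughput = units / time
= 421 / 3.5
= 120.3 units/hour


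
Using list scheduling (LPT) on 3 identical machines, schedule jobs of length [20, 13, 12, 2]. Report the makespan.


Jobs (LPT sorted): [20, 13, 12, 2]
Machines: 3
  J=20 → Machine 1 (load: 0+20=20)
  J=13 → Machine 2 (load: 0+13=13)
  J=12 → Machine 3 (load: 0+12=12)
  J=2 → Machine 3 (load: 12+2=14)
Machine loads: [20, 13, 14]
Makespan = max = 20 time units


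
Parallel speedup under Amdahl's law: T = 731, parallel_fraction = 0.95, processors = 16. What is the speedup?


Amdahl's law: T_p = T × ((1-p) + p/N)
= 731 × ((1-0.95) + 0.95/16)
= 731 × (0.05 + 0.0594)
= 731 × 0.1094
= 79.95
Speedup = 731/79.95
= 9.14×


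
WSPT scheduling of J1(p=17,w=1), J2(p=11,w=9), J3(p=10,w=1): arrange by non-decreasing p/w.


WSPT (Smith's rule): sort by p/w ascending
  J2: p/w = 11/9 = 1.222
  J3: p/w = 10/1 = 10.000
  J1: p/w = 17/1 = 17.000
Order: J2 → J3 → J1
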